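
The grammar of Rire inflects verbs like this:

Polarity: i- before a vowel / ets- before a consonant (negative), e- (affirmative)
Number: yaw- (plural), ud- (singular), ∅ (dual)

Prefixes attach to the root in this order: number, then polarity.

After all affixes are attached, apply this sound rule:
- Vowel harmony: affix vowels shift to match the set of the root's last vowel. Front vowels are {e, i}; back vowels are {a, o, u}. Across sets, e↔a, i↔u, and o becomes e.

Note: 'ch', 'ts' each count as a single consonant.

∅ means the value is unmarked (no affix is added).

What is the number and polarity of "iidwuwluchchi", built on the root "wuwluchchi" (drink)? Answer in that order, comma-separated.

Segment: i-ud-wuwluchchi.
number: ud- → singular.
polarity: i/ets- → negative.

singular, negative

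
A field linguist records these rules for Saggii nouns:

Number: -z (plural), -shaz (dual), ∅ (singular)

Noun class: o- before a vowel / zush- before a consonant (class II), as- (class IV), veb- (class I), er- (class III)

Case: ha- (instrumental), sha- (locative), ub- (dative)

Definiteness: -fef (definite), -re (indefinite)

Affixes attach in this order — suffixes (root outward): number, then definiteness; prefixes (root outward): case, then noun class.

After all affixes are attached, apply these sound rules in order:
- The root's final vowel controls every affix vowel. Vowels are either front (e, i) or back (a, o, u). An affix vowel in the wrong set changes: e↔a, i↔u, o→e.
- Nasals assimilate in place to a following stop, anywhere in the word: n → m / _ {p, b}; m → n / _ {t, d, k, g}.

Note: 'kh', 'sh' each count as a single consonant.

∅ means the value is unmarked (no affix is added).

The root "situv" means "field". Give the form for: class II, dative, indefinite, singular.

Attach case dative ub- → ubsituv.
number = singular: zero marking, form stays ubsituv.
Attach noun class class II o- (before vowel 'u') → oubsituv.
Attach definiteness indefinite -re → oubsituvre.
Apply vowel harmony: oubsituvre → oubsituvra.
Nasal assimilation: no change.

oubsituvra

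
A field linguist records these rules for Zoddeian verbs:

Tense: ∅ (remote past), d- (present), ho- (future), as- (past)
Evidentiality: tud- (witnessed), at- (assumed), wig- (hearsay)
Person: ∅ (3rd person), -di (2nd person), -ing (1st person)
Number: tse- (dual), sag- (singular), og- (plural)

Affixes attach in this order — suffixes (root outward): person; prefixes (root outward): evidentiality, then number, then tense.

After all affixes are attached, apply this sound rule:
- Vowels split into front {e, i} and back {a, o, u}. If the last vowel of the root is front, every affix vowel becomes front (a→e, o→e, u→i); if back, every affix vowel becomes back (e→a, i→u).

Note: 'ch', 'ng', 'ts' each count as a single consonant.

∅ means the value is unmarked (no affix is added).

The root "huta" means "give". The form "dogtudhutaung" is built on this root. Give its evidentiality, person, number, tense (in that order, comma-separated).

witnessed, 1st person, plural, present

Segment: d-og-tud-huta-ing.
evidentiality: tud- → witnessed.
person: -ing → 1st person.
number: og- → plural.
tense: d- → present.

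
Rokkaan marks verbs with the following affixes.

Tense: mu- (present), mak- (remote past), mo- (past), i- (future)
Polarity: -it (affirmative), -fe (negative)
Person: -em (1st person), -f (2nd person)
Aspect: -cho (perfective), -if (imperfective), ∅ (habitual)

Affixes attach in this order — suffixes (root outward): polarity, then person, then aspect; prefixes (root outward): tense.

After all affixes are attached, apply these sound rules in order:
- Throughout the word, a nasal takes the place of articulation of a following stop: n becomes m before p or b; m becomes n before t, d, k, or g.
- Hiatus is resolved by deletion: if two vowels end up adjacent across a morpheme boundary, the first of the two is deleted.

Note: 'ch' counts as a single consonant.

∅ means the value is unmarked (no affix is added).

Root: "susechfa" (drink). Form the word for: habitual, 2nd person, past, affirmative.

mosusechfitf

Attach polarity affirmative -it → susechfait.
Attach person 2nd person -f → susechfaitf.
Attach tense past mo- → mosusechfaitf.
aspect = habitual: zero marking, form stays mosusechfaitf.
Nasal assimilation: no change.
Apply vowel deletion: mosusechfaitf → mosusechfitf.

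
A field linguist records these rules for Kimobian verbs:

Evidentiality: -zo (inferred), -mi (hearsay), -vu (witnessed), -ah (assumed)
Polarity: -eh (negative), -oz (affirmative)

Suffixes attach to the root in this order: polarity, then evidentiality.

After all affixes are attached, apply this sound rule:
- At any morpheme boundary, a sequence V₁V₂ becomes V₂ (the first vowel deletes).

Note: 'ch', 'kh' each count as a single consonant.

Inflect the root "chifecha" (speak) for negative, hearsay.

chifechehmi

Attach polarity negative -eh → chifechaeh.
Attach evidentiality hearsay -mi → chifechaehmi.
Apply vowel deletion: chifechaehmi → chifechehmi.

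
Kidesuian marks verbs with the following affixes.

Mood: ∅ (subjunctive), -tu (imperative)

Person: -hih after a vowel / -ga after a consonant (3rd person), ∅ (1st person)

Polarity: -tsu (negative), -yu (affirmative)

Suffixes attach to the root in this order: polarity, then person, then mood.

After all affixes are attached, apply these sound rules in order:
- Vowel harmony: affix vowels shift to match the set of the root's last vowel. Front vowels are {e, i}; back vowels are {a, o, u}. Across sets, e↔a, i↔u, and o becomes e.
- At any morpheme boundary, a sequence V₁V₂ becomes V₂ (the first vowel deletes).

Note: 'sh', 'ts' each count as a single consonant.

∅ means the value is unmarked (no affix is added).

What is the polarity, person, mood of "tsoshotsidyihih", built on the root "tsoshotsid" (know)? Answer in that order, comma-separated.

affirmative, 3rd person, subjunctive

Segment: tsoshotsid-yu-hih.
polarity: -yu → affirmative.
person: -hih/ga → 3rd person.
mood: ∅ → subjunctive.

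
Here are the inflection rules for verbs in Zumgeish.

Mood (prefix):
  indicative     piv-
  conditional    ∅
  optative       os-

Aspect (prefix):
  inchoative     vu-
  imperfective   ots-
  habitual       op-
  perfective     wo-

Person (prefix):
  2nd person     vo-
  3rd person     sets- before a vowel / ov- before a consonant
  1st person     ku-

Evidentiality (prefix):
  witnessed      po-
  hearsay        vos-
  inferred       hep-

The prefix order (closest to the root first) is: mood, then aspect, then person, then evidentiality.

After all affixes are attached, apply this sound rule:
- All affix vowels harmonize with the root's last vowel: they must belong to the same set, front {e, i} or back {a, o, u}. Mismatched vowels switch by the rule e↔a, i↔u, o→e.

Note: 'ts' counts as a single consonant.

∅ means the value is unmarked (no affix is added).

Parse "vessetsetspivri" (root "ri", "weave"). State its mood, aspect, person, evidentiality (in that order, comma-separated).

Segment: vos-sets-ots-piv-ri.
mood: piv- → indicative.
aspect: ots- → imperfective.
person: sets/ov- → 3rd person.
evidentiality: vos- → hearsay.

indicative, imperfective, 3rd person, hearsay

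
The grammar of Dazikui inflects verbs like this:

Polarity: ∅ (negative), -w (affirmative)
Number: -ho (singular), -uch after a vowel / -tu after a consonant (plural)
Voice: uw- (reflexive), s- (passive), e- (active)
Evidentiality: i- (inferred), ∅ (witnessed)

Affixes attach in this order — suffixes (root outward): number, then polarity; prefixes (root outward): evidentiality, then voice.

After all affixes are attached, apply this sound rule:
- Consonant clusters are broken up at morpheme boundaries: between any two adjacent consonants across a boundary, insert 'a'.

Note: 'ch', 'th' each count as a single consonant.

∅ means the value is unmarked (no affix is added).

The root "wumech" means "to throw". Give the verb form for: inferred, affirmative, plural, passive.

Attach evidentiality inferred i- → iwumech.
Attach number plural -tu (after consonant 'ch') → iwumechtu.
Attach polarity affirmative -w → iwumechtuw.
Attach voice passive s- → siwumechtuw.
Apply epenthesis: siwumechtuw → siwumechatuw.

siwumechatuw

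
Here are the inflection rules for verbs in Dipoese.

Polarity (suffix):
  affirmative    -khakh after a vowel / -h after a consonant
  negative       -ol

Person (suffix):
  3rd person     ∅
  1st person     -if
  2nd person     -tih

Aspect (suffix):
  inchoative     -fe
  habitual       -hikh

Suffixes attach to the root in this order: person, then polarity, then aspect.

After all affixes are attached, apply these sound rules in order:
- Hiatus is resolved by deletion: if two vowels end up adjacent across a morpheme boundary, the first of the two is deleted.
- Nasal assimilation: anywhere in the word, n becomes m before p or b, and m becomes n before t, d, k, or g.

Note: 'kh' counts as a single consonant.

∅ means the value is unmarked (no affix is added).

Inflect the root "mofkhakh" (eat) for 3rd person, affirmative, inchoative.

person = 3rd person: zero marking, form stays mofkhakh.
Attach polarity affirmative -h (after consonant 'kh') → mofkhakhh.
Attach aspect inchoative -fe → mofkhakhhfe.
Vowel deletion: no change.
Nasal assimilation: no change.

mofkhakhhfe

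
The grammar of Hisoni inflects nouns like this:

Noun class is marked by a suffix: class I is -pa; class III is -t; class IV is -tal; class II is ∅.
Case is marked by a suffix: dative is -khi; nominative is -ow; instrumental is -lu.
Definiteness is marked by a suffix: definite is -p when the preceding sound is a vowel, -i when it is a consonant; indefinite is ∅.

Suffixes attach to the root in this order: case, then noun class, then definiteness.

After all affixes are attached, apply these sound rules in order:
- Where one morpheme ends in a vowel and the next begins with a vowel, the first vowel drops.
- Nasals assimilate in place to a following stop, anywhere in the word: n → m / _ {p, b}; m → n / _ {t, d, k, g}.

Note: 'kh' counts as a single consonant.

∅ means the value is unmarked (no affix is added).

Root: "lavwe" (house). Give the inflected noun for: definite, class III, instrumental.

Attach case instrumental -lu → lavwelu.
Attach noun class class III -t → lavwelut.
Attach definiteness definite -i (after consonant 't') → lavweluti.
Vowel deletion: no change.
Nasal assimilation: no change.

lavweluti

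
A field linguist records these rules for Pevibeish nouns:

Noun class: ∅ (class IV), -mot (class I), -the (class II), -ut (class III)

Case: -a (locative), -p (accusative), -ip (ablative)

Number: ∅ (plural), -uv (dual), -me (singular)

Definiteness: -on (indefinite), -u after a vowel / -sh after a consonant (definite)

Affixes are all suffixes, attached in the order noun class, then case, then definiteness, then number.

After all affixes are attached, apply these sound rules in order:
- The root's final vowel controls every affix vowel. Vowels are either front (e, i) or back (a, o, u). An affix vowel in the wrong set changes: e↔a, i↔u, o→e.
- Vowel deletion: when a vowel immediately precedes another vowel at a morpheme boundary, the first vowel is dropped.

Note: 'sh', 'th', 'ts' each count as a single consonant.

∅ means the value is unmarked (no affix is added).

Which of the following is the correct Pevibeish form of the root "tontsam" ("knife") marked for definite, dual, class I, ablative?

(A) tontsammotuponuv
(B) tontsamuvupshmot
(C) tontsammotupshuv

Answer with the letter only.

Attach noun class class I -mot → tontsammot.
Attach case ablative -ip → tontsammotip.
Attach definiteness definite -sh (after consonant 'p') → tontsammotipsh.
Attach number dual -uv → tontsammotipshuv.
Apply vowel harmony: tontsammotipshuv → tontsammotupshuv.
Vowel deletion: no change.
So the correct form is tontsammotupshuv, option (C).
(B) tontsamuvupshmot is wrong: it has the affixes in the wrong order.
(A) tontsammotuponuv is wrong: it uses indefinite instead of definite for definiteness.

C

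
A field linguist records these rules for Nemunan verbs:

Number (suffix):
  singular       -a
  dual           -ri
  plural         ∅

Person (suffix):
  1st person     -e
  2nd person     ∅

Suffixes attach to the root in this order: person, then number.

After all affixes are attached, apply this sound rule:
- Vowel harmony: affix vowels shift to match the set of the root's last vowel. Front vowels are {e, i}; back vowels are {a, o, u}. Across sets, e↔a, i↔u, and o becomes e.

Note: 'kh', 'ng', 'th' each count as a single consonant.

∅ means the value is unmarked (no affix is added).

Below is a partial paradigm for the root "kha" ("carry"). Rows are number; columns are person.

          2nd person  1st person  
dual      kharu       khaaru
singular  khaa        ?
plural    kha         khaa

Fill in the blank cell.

khaaa

Attach person 1st person -e → khae.
Attach number singular -a → khaea.
Apply vowel harmony: khaea → khaaa.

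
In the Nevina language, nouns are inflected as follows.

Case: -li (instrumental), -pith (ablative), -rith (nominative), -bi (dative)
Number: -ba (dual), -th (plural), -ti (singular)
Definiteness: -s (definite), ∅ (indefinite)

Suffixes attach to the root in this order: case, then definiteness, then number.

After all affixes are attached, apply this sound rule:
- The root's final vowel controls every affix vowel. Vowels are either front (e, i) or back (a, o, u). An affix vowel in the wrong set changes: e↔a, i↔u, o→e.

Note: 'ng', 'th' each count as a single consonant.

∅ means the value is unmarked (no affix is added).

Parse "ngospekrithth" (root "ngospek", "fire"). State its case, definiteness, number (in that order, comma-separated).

nominative, indefinite, plural

Segment: ngospek-rith-th.
case: -rith → nominative.
definiteness: ∅ → indefinite.
number: -th → plural.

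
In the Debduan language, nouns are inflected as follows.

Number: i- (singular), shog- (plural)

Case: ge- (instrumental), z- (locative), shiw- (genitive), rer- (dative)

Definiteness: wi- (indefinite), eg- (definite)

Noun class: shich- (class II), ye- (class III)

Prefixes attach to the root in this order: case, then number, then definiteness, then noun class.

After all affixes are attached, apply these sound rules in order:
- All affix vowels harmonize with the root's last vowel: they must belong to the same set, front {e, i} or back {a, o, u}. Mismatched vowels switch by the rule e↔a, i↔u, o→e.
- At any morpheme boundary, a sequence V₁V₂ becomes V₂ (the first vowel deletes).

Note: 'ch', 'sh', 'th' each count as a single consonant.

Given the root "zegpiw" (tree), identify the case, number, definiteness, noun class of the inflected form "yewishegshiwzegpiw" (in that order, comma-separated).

genitive, plural, indefinite, class III

Segment: ye-wi-shog-shiw-zegpiw.
case: shiw- → genitive.
number: shog- → plural.
definiteness: wi- → indefinite.
noun class: ye- → class III.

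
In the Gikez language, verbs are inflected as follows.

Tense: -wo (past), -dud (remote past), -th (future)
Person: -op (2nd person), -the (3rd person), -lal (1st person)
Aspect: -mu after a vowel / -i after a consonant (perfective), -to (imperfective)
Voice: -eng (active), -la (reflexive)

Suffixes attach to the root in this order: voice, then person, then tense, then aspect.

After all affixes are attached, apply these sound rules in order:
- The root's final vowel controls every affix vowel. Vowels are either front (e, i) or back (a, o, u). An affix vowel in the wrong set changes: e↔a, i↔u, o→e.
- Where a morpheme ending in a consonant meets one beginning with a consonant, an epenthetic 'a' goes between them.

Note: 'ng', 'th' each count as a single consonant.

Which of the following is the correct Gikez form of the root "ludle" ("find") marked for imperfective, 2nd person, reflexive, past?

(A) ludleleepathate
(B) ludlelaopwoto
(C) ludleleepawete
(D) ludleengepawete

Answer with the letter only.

Attach voice reflexive -la → ludlela.
Attach person 2nd person -op → ludlelaop.
Attach tense past -wo → ludlelaopwo.
Attach aspect imperfective -to → ludlelaopwoto.
Apply vowel harmony: ludlelaopwoto → ludleleepwete.
Apply epenthesis: ludleleepwete → ludleleepawete.
So the correct form is ludleleepawete, option (C).
(D) ludleengepawete is wrong: it uses active instead of reflexive for voice.
(B) ludlelaopwoto is wrong: it fails to apply the sound rule(s).
(A) ludleleepathate is wrong: it uses future instead of past for tense.

C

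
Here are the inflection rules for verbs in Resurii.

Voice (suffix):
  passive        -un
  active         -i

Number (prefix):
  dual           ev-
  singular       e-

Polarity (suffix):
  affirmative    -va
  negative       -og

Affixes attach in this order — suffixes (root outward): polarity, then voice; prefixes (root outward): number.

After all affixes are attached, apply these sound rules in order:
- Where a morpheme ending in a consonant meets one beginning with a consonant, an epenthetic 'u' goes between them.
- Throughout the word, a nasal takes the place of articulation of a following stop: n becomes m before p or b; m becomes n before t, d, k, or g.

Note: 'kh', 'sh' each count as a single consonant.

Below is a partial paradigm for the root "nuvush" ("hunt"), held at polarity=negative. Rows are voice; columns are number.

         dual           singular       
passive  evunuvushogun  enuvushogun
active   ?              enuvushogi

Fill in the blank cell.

evunuvushogi

Attach number dual ev- → evnuvush.
Attach polarity negative -og → evnuvushog.
Attach voice active -i → evnuvushogi.
Apply epenthesis: evnuvushogi → evunuvushogi.
Nasal assimilation: no change.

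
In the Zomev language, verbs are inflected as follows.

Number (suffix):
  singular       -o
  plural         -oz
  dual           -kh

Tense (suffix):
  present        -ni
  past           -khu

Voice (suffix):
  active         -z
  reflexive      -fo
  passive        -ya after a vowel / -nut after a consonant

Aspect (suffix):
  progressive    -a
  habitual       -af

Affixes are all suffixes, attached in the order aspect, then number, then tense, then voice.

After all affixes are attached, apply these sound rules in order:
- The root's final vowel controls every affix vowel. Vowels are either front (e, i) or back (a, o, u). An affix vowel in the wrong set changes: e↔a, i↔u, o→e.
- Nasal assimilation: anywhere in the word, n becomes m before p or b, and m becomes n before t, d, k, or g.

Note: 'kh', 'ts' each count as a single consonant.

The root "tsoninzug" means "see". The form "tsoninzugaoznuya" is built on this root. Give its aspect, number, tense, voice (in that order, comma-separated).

progressive, plural, present, passive

Segment: tsoninzug-a-oz-ni-ya.
aspect: -a → progressive.
number: -oz → plural.
tense: -ni → present.
voice: -ya/nut → passive.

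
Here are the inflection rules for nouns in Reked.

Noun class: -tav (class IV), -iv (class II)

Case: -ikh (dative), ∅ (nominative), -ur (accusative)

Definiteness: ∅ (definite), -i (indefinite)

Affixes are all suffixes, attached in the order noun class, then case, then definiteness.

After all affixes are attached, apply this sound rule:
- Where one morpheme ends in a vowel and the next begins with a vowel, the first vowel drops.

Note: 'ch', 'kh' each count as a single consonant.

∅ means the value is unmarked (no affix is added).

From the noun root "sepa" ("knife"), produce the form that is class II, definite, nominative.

sepiv

Attach noun class class II -iv → sepaiv.
case = nominative: zero marking, form stays sepaiv.
definiteness = definite: zero marking, form stays sepaiv.
Apply vowel deletion: sepaiv → sepiv.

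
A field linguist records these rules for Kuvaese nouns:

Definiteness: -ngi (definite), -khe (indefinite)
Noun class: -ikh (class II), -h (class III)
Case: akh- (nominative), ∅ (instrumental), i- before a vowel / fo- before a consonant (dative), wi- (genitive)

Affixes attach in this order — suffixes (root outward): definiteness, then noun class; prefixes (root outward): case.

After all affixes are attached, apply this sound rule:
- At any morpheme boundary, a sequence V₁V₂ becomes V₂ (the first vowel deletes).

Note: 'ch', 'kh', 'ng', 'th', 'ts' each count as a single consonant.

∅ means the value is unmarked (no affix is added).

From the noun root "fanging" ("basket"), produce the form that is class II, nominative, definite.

akhfangingngikh

Attach definiteness definite -ngi → fangingngi.
Attach case nominative akh- → akhfangingngi.
Attach noun class class II -ikh → akhfangingngiikh.
Apply vowel deletion: akhfangingngiikh → akhfangingngikh.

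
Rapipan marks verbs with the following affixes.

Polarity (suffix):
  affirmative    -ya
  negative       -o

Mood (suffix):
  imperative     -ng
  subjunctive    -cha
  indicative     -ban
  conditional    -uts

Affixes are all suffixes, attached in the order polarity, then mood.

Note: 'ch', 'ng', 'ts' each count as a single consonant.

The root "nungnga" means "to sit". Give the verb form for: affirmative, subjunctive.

Attach polarity affirmative -ya → nungngaya.
Attach mood subjunctive -cha → nungngayacha.

nungngayacha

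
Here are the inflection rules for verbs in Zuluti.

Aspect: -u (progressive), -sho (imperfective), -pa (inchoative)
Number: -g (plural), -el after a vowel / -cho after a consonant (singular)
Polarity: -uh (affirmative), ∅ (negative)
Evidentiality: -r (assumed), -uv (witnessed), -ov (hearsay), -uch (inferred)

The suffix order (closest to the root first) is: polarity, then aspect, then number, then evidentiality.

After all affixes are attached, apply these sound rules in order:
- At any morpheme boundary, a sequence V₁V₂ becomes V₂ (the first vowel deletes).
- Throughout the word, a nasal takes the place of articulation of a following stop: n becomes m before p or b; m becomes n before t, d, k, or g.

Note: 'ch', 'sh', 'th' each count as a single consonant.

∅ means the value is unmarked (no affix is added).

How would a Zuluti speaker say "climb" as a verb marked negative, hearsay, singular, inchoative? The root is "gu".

polarity = negative: zero marking, form stays gu.
Attach aspect inchoative -pa → gupa.
Attach number singular -el (after vowel 'a') → gupael.
Attach evidentiality hearsay -ov → gupaelov.
Apply vowel deletion: gupaelov → gupelov.
Nasal assimilation: no change.

gupelov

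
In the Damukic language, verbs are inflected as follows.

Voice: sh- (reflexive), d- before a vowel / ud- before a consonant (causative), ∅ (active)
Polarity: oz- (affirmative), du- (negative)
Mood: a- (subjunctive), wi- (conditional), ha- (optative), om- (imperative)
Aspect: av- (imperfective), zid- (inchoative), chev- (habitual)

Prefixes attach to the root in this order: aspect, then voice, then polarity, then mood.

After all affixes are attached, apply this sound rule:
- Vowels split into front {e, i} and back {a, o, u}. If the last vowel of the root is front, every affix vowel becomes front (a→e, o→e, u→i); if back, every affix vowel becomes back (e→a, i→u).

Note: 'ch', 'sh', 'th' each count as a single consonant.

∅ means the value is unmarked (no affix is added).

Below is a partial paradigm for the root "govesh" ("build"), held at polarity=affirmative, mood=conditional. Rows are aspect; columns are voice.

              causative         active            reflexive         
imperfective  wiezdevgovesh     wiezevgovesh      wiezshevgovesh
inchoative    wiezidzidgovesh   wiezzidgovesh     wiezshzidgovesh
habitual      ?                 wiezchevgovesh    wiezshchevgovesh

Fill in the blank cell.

Attach aspect habitual chev- → chevgovesh.
Attach voice causative ud- (before consonant 'ch') → udchevgovesh.
Attach polarity affirmative oz- → ozudchevgovesh.
Attach mood conditional wi- → wiozudchevgovesh.
Apply vowel harmony: wiozudchevgovesh → wiezidchevgovesh.

wiezidchevgovesh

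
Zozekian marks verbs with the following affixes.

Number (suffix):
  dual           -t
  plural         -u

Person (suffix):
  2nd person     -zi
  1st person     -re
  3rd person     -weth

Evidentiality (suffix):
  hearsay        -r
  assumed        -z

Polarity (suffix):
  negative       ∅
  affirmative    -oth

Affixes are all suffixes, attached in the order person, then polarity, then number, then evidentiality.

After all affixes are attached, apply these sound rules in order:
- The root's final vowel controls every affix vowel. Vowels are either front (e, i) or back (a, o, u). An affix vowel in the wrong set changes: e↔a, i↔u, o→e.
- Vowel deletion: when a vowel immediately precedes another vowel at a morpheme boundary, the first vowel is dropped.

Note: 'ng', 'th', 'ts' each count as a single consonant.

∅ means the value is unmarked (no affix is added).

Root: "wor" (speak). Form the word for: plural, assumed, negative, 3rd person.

Attach person 3rd person -weth → worweth.
polarity = negative: zero marking, form stays worweth.
Attach number plural -u → worwethu.
Attach evidentiality assumed -z → worwethuz.
Apply vowel harmony: worwethuz → worwathuz.
Vowel deletion: no change.

worwathuz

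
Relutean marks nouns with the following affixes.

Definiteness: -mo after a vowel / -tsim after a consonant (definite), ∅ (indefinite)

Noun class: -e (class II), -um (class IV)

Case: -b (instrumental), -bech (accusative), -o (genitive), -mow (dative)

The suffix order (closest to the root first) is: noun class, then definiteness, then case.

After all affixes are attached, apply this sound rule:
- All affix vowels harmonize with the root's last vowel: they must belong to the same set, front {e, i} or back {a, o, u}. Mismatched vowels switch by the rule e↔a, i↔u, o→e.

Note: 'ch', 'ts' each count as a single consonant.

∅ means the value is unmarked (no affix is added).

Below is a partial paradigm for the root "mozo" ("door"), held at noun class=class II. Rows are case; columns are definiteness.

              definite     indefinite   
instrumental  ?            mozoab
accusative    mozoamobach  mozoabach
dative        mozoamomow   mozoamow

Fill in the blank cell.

mozoamob

Attach noun class class II -e → mozoe.
Attach definiteness definite -mo (after vowel 'e') → mozoemo.
Attach case instrumental -b → mozoemob.
Apply vowel harmony: mozoemob → mozoamob.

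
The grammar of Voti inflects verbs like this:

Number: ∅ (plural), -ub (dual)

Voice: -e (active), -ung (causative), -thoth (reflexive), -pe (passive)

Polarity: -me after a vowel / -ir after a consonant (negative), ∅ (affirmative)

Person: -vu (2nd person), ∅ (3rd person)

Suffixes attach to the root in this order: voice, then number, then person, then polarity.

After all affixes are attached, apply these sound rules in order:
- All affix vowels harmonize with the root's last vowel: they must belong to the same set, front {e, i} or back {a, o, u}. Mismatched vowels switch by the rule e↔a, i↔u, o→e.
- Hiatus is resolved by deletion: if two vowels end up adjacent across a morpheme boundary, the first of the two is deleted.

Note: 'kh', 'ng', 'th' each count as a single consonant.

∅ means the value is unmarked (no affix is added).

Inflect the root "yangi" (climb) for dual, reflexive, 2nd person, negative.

Attach voice reflexive -thoth → yangithoth.
Attach number dual -ub → yangithothub.
Attach person 2nd person -vu → yangithothubvu.
Attach polarity negative -me (after vowel 'u') → yangithothubvume.
Apply vowel harmony: yangithothubvume → yangithethibvime.
Vowel deletion: no change.

yangithethibvime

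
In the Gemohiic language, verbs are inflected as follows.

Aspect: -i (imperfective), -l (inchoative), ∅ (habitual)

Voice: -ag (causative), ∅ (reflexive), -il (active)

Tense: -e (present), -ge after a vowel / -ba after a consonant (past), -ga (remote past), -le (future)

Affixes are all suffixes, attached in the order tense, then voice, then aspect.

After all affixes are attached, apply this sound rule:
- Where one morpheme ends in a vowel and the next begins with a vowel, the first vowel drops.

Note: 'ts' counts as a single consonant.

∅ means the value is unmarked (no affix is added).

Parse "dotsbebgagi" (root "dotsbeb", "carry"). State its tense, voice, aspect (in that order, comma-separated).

Segment: dotsbeb-ga-ag-i.
tense: -ga → remote past.
voice: -ag → causative.
aspect: -i → imperfective.

remote past, causative, imperfective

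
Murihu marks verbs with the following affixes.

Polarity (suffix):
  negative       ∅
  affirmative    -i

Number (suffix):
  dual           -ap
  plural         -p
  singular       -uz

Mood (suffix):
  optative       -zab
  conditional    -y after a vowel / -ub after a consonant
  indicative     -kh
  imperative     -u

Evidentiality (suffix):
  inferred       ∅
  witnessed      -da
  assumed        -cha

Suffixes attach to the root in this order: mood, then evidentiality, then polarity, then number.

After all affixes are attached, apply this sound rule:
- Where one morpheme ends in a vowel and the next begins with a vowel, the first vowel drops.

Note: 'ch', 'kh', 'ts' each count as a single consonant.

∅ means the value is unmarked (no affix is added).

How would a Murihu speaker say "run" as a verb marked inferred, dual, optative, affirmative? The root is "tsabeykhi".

tsabeykhizabap

Attach mood optative -zab → tsabeykhizab.
evidentiality = inferred: zero marking, form stays tsabeykhizab.
Attach polarity affirmative -i → tsabeykhizabi.
Attach number dual -ap → tsabeykhizabiap.
Apply vowel deletion: tsabeykhizabiap → tsabeykhizabap.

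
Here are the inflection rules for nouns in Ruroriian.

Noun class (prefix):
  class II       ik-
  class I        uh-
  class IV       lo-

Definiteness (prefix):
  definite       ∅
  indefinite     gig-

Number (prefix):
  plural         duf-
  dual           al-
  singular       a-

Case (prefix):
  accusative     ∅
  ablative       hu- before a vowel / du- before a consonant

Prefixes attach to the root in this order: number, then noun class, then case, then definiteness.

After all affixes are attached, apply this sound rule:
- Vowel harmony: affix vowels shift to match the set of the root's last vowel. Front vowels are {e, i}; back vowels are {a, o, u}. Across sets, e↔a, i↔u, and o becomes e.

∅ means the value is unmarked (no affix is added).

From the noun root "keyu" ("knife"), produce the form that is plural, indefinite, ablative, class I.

Attach number plural duf- → dufkeyu.
Attach noun class class I uh- → uhdufkeyu.
Attach case ablative hu- (before vowel 'u') → huuhdufkeyu.
Attach definiteness indefinite gig- → gighuuhdufkeyu.
Apply vowel harmony: gighuuhdufkeyu → gughuuhdufkeyu.

gughuuhdufkeyu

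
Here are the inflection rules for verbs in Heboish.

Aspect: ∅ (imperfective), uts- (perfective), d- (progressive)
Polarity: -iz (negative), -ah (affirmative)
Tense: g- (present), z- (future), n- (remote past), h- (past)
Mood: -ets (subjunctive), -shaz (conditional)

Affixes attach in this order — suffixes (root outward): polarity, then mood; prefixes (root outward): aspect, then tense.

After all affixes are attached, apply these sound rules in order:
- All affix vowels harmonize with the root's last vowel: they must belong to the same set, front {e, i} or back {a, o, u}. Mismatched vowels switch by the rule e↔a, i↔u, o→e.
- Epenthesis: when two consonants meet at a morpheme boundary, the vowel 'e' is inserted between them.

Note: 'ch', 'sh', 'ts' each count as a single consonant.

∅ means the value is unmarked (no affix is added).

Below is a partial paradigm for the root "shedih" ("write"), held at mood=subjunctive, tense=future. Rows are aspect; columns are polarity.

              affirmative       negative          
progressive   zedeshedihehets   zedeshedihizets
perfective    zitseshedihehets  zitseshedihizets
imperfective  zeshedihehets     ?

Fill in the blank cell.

Attach polarity negative -iz → shedihiz.
aspect = imperfective: zero marking, form stays shedihiz.
Attach mood subjunctive -ets → shedihizets.
Attach tense future z- → zshedihizets.
Vowel harmony: no change.
Apply epenthesis: zshedihizets → zeshedihizets.

zeshedihizets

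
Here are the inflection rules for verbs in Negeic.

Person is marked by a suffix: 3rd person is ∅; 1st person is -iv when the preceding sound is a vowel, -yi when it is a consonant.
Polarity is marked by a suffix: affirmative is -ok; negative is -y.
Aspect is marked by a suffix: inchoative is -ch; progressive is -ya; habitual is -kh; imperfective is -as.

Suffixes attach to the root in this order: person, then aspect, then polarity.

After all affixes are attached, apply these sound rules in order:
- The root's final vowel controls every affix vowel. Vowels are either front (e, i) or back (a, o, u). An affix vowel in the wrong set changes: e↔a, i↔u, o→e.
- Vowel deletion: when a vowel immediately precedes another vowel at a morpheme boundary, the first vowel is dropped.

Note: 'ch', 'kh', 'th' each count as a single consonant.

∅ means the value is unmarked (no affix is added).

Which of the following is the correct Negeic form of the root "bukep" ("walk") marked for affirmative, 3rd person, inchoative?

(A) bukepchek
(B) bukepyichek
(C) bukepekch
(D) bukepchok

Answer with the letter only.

A

person = 3rd person: zero marking, form stays bukep.
Attach aspect inchoative -ch → bukepch.
Attach polarity affirmative -ok → bukepchok.
Apply vowel harmony: bukepchok → bukepchek.
Vowel deletion: no change.
So the correct form is bukepchek, option (A).
(B) bukepyichek is wrong: it uses 1st person instead of 3rd person for person.
(C) bukepekch is wrong: it has the affixes in the wrong order.
(D) bukepchok is wrong: it fails to apply the sound rule(s).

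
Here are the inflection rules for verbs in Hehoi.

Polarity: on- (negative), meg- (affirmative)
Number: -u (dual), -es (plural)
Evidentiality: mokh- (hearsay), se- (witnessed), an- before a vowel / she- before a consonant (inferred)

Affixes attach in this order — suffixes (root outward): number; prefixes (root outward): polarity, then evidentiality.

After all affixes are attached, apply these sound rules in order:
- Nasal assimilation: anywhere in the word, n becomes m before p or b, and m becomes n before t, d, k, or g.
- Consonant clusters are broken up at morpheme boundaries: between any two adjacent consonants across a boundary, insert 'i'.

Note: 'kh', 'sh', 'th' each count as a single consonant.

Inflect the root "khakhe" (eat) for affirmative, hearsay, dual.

Attach number dual -u → khakheu.
Attach polarity affirmative meg- → megkhakheu.
Attach evidentiality hearsay mokh- → mokhmegkhakheu.
Nasal assimilation: no change.
Apply epenthesis: mokhmegkhakheu → mokhimegikhakheu.

mokhimegikhakheu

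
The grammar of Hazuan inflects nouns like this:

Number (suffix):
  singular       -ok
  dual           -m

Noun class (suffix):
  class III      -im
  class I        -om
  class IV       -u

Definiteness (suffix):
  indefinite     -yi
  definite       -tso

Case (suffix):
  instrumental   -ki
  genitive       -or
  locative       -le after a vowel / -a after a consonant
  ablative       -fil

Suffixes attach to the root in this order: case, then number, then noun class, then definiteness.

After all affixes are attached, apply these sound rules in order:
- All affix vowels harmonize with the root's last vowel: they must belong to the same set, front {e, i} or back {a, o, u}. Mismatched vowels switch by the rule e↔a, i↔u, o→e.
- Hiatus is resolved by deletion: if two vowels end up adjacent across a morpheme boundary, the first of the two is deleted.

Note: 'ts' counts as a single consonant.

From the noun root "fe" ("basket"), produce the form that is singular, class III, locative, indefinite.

Attach case locative -le (after vowel 'e') → fele.
Attach number singular -ok → feleok.
Attach noun class class III -im → feleokim.
Attach definiteness indefinite -yi → feleokimyi.
Apply vowel harmony: feleokimyi → feleekimyi.
Apply vowel deletion: feleekimyi → felekimyi.

felekimyi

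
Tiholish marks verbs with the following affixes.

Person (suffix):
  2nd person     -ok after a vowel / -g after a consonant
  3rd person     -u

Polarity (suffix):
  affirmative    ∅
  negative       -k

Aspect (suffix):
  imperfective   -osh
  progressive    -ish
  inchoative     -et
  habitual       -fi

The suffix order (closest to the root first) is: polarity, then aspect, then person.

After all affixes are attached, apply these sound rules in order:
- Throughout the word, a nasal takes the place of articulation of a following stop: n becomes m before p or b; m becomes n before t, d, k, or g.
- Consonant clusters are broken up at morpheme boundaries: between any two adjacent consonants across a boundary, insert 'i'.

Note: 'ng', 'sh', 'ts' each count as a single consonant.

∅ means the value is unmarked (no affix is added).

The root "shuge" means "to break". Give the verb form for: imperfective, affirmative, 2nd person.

shugeoshig

polarity = affirmative: zero marking, form stays shuge.
Attach aspect imperfective -osh → shugeosh.
Attach person 2nd person -g (after consonant 'sh') → shugeoshg.
Nasal assimilation: no change.
Apply epenthesis: shugeoshg → shugeoshig.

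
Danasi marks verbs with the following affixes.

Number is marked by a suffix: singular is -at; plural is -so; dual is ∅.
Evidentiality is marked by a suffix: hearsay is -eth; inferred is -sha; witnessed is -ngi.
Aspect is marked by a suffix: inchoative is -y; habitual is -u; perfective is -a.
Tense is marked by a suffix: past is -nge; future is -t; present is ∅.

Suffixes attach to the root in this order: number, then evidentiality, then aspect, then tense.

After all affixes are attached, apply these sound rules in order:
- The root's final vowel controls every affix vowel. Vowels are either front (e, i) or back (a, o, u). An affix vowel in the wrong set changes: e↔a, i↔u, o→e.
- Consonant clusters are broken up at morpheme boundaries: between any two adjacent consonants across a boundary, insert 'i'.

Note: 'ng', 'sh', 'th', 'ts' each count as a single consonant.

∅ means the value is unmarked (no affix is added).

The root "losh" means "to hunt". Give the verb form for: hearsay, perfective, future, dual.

loshathat

number = dual: zero marking, form stays losh.
Attach evidentiality hearsay -eth → losheth.
Attach aspect perfective -a → loshetha.
Attach tense future -t → loshethat.
Apply vowel harmony: loshethat → loshathat.
Epenthesis: no change.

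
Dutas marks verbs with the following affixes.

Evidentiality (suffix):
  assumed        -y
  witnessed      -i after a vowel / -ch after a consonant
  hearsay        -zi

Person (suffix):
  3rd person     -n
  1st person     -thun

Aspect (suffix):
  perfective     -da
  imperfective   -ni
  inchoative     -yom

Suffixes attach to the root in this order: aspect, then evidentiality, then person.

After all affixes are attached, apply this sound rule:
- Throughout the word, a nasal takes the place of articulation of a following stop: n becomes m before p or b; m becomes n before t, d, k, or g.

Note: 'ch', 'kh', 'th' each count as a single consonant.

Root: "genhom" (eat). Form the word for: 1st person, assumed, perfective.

Attach aspect perfective -da → genhomda.
Attach evidentiality assumed -y → genhomday.
Attach person 1st person -thun → genhomdaythun.
Apply nasal assimilation: genhomdaythun → genhondaythun.

genhondaythun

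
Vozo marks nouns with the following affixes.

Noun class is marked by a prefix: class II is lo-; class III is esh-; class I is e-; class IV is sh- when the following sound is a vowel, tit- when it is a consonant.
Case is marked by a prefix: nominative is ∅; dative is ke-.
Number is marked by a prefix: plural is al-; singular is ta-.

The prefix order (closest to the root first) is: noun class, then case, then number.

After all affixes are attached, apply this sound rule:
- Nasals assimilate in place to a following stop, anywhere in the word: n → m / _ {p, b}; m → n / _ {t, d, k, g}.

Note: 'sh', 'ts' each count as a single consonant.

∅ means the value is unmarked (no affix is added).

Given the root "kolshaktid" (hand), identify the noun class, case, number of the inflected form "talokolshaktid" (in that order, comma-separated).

class II, nominative, singular

Segment: ta-lo-kolshaktid.
noun class: lo- → class II.
case: ∅ → nominative.
number: ta- → singular.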